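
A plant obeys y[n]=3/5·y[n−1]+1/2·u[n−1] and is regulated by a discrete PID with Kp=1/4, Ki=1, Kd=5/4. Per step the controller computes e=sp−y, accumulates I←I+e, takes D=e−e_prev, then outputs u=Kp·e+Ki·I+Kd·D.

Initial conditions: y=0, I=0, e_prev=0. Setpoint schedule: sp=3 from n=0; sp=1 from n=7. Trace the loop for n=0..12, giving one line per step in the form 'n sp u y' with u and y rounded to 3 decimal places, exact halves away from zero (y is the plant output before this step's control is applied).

0 3 7.500 0.000
1 3 -2.625 3.750
2 3 8.344 0.938
3 3 -2.602 4.734
4 3 8.396 1.540
5 3 -3.092 5.122
6 3 8.251 1.527
7 1 -8.556 5.042
8 1 10.032 -1.253
9 1 -9.377 4.264
10 1 10.241 -2.130
11 1 -9.553 3.843
12 1 10.854 -2.471

(exact arithmetic carried between steps; '≈' marks a value shown rounded to 6 d.p. or computed from one; I and e_prev carry over from the previous line; the table rounds u and y to 3 d.p., halves away from zero)
n=0: y=0, sp=3, e=sp−y=3; I=3, D=e−e_prev=3; u=1/4·3+1·3+5/4·3=7.5; next y=3/5·0+1/2·7.5=3.75
n=1: y=3.75, sp=3, e=sp−y=-0.75; I=2.25, D=e−e_prev=-3.75; u=1/4·(-0.75)+1·2.25+5/4·(-3.75)=-2.625; next y=3/5·3.75+1/2·(-2.625)=0.9375
n=2: y=0.9375, sp=3, e=sp−y=2.0625; I=4.3125, D=e−e_prev=2.8125; u=1/4·2.0625+1·4.3125+5/4·2.8125=8.34375; next y=3/5·0.9375+1/2·8.34375=4.734375
n=3: y=4.734375, sp=3, e=sp−y=-1.734375; I=2.578125, D=e−e_prev=-3.796875; u=1/4·(-1.734375)+1·2.578125+5/4·(-3.796875)≈-2.601563; next y=3/5·4.734375+1/2·(-2.601563)≈1.539844
n=4: y≈1.539844, sp=3, e=sp−y≈1.460156; I≈4.038281, D=e−e_prev≈3.194531; u=1/4·1.460156+1·4.038281+5/4·3.194531≈8.396484; next y=3/5·1.539844+1/2·8.396484≈5.122148
n=5: y≈5.122148, sp=3, e=sp−y≈-2.122148; I≈1.916133, D=e−e_prev≈-3.582305; u=1/4·(-2.122148)+1·1.916133+5/4·(-3.582305)≈-3.092285; next y=3/5·5.122148+1/2·(-3.092285)≈1.527146
n=6: y≈1.527146, sp=3, e=sp−y≈1.472854; I≈3.388986, D=e−e_prev≈3.595002; u=1/4·1.472854+1·3.388986+5/4·3.595002≈8.250952; next y=3/5·1.527146+1/2·8.250952≈5.041764
n=7: y≈5.041764, sp=1, e=sp−y≈-4.041764; I≈-0.652778, D=e−e_prev≈-5.514617; u=1/4·(-4.041764)+1·(-0.652778)+5/4·(-5.514617)≈-8.556490; next y=3/5·5.041764+1/2·(-8.556490)≈-1.253187
n=8: y≈-1.253187, sp=1, e=sp−y≈2.253187; I≈1.600409, D=e−e_prev≈6.294951; u=1/4·2.253187+1·1.600409+5/4·6.294951≈10.032394; next y=3/5·(-1.253187)+1/2·10.032394≈4.264285
n=9: y≈4.264285, sp=1, e=sp−y≈-3.264285; I≈-1.663876, D=e−e_prev≈-5.517472; u=1/4·(-3.264285)+1·(-1.663876)+5/4·(-5.517472)≈-9.376787; next y=3/5·4.264285+1/2·(-9.376787)≈-2.129823
n=10: y≈-2.129823, sp=1, e=sp−y≈3.129823; I≈1.465947, D=e−e_prev≈6.394108; u=1/4·3.129823+1·1.465947+5/4·6.394108≈10.241037; next y=3/5·(-2.129823)+1/2·10.241037≈3.842625
n=11: y≈3.842625, sp=1, e=sp−y≈-2.842625; I≈-1.376678, D=e−e_prev≈-5.972447; u=1/4·(-2.842625)+1·(-1.376678)+5/4·(-5.972447)≈-9.552894; next y=3/5·3.842625+1/2·(-9.552894)≈-2.470872
n=12: y≈-2.470872, sp=1, e=sp−y≈3.470872; I≈2.094194, D=e−e_prev≈6.313497; u=1/4·3.470872+1·2.094194+5/4·6.313497≈10.853783; next y=3/5·(-2.470872)+1/2·10.853783≈3.944368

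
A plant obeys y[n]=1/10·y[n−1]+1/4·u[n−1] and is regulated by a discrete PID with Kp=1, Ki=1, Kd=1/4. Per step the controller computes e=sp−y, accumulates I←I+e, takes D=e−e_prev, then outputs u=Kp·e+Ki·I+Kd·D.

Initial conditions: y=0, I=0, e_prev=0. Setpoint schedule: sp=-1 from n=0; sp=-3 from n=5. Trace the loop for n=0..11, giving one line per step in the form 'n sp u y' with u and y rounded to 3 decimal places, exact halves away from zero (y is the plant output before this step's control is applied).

(exact arithmetic carried between steps; '≈' marks a value shown rounded to 6 d.p. or computed from one; I and e_prev carry over from the previous line; the table rounds u and y to 3 d.p., halves away from zero)
n=0: y=0, sp=-1, e=sp−y=-1; I=-1, D=e−e_prev=-1; u=1·(-1)+1·(-1)+1/4·(-1)=-2.25; next y=1/10·0+1/4·(-2.25)=-0.5625
n=1: y=-0.5625, sp=-1, e=sp−y=-0.4375; I=-1.4375, D=e−e_prev=0.5625; u=1·(-0.4375)+1·(-1.4375)+1/4·0.5625=-1.734375; next y=1/10·(-0.5625)+1/4·(-1.734375)≈-0.489844
n=2: y≈-0.489844, sp=-1, e=sp−y≈-0.510156; I≈-1.947656, D=e−e_prev≈-0.072656; u=1·(-0.510156)+1·(-1.947656)+1/4·(-0.072656)≈-2.475977; next y=1/10·(-0.489844)+1/4·(-2.475977)≈-0.667979
n=3: y≈-0.667979, sp=-1, e=sp−y≈-0.332021; I≈-2.279678, D=e−e_prev≈0.178135; u=1·(-0.332021)+1·(-2.279678)+1/4·0.178135≈-2.567166; next y=1/10·(-0.667979)+1/4·(-2.567166)≈-0.708589
n=4: y≈-0.708589, sp=-1, e=sp−y≈-0.291411; I≈-2.571089, D=e−e_prev≈0.040611; u=1·(-0.291411)+1·(-2.571089)+1/4·0.040611≈-2.852347; next y=1/10·(-0.708589)+1/4·(-2.852347)≈-0.783946
n=5: y≈-0.783946, sp=-3, e=sp−y≈-2.216054; I≈-4.787143, D=e−e_prev≈-1.924644; u=1·(-2.216054)+1·(-4.787143)+1/4·(-1.924644)≈-7.484358; next y=1/10·(-0.783946)+1/4·(-7.484358)≈-1.949484
n=6: y≈-1.949484, sp=-3, e=sp−y≈-1.050516; I≈-5.837659, D=e−e_prev≈1.165539; u=1·(-1.050516)+1·(-5.837659)+1/4·1.165539≈-6.596790; next y=1/10·(-1.949484)+1/4·(-6.596790)≈-1.844146
n=7: y≈-1.844146, sp=-3, e=sp−y≈-1.155854; I≈-6.993513, D=e−e_prev≈-0.105338; u=1·(-1.155854)+1·(-6.993513)+1/4·(-0.105338)≈-8.175702; next y=1/10·(-1.844146)+1/4·(-8.175702)≈-2.228340
n=8: y≈-2.228340, sp=-3, e=sp−y≈-0.771660; I≈-7.765173, D=e−e_prev≈0.384194; u=1·(-0.771660)+1·(-7.765173)+1/4·0.384194≈-8.440784; next y=1/10·(-2.228340)+1/4·(-8.440784)≈-2.333030
n=9: y≈-2.333030, sp=-3, e=sp−y≈-0.666970; I≈-8.432143, D=e−e_prev≈0.104690; u=1·(-0.666970)+1·(-8.432143)+1/4·0.104690≈-9.072940; next y=1/10·(-2.333030)+1/4·(-9.072940)≈-2.501538
n=10: y≈-2.501538, sp=-3, e=sp−y≈-0.498462; I≈-8.930605, D=e−e_prev≈0.168508; u=1·(-0.498462)+1·(-8.930605)+1/4·0.168508≈-9.386940; next y=1/10·(-2.501538)+1/4·(-9.386940)≈-2.596889
n=11: y≈-2.596889, sp=-3, e=sp−y≈-0.403111; I≈-9.333716, D=e−e_prev≈0.095351; u=1·(-0.403111)+1·(-9.333716)+1/4·0.095351≈-9.712990; next y=1/10·(-2.596889)+1/4·(-9.712990)≈-2.687936

0 -1 -2.250 0.000
1 -1 -1.734 -0.563
2 -1 -2.476 -0.490
3 -1 -2.567 -0.668
4 -1 -2.852 -0.709
5 -3 -7.484 -0.784
6 -3 -6.597 -1.949
7 -3 -8.176 -1.844
8 -3 -8.441 -2.228
9 -3 -9.073 -2.333
10 -3 -9.387 -2.502
11 -3 -9.713 -2.597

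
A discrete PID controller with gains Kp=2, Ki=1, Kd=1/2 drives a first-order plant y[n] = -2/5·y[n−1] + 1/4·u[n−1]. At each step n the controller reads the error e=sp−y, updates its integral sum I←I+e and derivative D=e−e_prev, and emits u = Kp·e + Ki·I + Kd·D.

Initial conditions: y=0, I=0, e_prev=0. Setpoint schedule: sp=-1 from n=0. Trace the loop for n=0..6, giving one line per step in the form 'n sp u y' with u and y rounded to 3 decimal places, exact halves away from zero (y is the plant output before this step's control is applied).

(exact arithmetic carried between steps; '≈' marks a value shown rounded to 6 d.p. or computed from one; I and e_prev carry over from the previous line; the table rounds u and y to 3 d.p., halves away from zero)
n=0: y=0, sp=-1, e=sp−y=-1; I=-1, D=e−e_prev=-1; u=2·(-1)+1·(-1)+1/2·(-1)=-3.5; next y=-2/5·0+1/4·(-3.5)=-0.875
n=1: y=-0.875, sp=-1, e=sp−y=-0.125; I=-1.125, D=e−e_prev=0.875; u=2·(-0.125)+1·(-1.125)+1/2·0.875=-0.9375; next y=-2/5·(-0.875)+1/4·(-0.9375)=0.115625
n=2: y=0.115625, sp=-1, e=sp−y=-1.115625; I=-2.240625, D=e−e_prev=-0.990625; u=2·(-1.115625)+1·(-2.240625)+1/2·(-0.990625)≈-4.967188; next y=-2/5·0.115625+1/4·(-4.967188)≈-1.288047
n=3: y≈-1.288047, sp=-1, e=sp−y≈0.288047; I≈-1.952578, D=e−e_prev≈1.403672; u=2·0.288047+1·(-1.952578)+1/2·1.403672≈-0.674648; next y=-2/5·(-1.288047)+1/4·(-0.674648)≈0.346557
n=4: y≈0.346557, sp=-1, e=sp−y≈-1.346557; I≈-3.299135, D=e−e_prev≈-1.634604; u=2·(-1.346557)+1·(-3.299135)+1/2·(-1.634604)≈-6.809550; next y=-2/5·0.346557+1/4·(-6.809550)≈-1.841010
n=5: y≈-1.841010, sp=-1, e=sp−y≈0.841010; I≈-2.458125, D=e−e_prev≈2.187567; u=2·0.841010+1·(-2.458125)+1/2·2.187567≈0.317679; next y=-2/5·(-1.841010)+1/4·0.317679≈0.815824
n=6: y≈0.815824, sp=-1, e=sp−y≈-1.815824; I≈-4.273948, D=e−e_prev≈-2.656834; u=2·(-1.815824)+1·(-4.273948)+1/2·(-2.656834)≈-9.234013; next y=-2/5·0.815824+1/4·(-9.234013)≈-2.634833

0 -1 -3.500 0.000
1 -1 -0.938 -0.875
2 -1 -4.967 0.116
3 -1 -0.675 -1.288
4 -1 -6.810 0.347
5 -1 0.318 -1.841
6 -1 -9.234 0.816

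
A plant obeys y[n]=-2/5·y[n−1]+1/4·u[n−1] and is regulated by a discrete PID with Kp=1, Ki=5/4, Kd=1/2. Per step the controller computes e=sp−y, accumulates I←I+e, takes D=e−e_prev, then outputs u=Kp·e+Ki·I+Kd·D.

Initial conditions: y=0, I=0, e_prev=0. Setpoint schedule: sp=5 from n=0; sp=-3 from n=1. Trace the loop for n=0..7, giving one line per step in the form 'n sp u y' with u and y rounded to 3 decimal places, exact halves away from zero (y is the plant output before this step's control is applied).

(exact arithmetic carried between steps; '≈' marks a value shown rounded to 6 d.p. or computed from one; I and e_prev carry over from the previous line; the table rounds u and y to 3 d.p., halves away from zero)
n=0: y=0, sp=5, e=sp−y=5; I=5, D=e−e_prev=5; u=1·5+5/4·5+1/2·5=13.75; next y=-2/5·0+1/4·13.75=3.4375
n=1: y=3.4375, sp=-3, e=sp−y=-6.4375; I=-1.4375, D=e−e_prev=-11.4375; u=1·(-6.4375)+5/4·(-1.4375)+1/2·(-11.4375)=-13.953125; next y=-2/5·3.4375+1/4·(-13.953125)≈-4.863281
n=2: y≈-4.863281, sp=-3, e=sp−y≈1.863281; I≈0.425781, D=e−e_prev≈8.300781; u=1·1.863281+5/4·0.425781+1/2·8.300781≈6.545898; next y=-2/5·(-4.863281)+1/4·6.545898≈3.581787
n=3: y≈3.581787, sp=-3, e=sp−y≈-6.581787; I≈-6.156006, D=e−e_prev≈-8.445068; u=1·(-6.581787)+5/4·(-6.156006)+1/2·(-8.445068)≈-18.499329; next y=-2/5·3.581787+1/4·(-18.499329)≈-6.057547
n=4: y≈-6.057547, sp=-3, e=sp−y≈3.057547; I≈-3.098459, D=e−e_prev≈9.639334; u=1·3.057547+5/4·(-3.098459)+1/2·9.639334≈4.004140; next y=-2/5·(-6.057547)+1/4·4.004140≈3.424054
n=5: y≈3.424054, sp=-3, e=sp−y≈-6.424054; I≈-9.522513, D=e−e_prev≈-9.481601; u=1·(-6.424054)+5/4·(-9.522513)+1/2·(-9.481601)≈-23.067995; next y=-2/5·3.424054+1/4·(-23.067995)≈-7.136620
n=6: y≈-7.136620, sp=-3, e=sp−y≈4.136620; I≈-5.385892, D=e−e_prev≈10.560674; u=1·4.136620+5/4·(-5.385892)+1/2·10.560674≈2.684592; next y=-2/5·(-7.136620)+1/4·2.684592≈3.525796
n=7: y≈3.525796, sp=-3, e=sp−y≈-6.525796; I≈-11.911689, D=e−e_prev≈-10.662417; u=1·(-6.525796)+5/4·(-11.911689)+1/2·(-10.662417)≈-26.746615; next y=-2/5·3.525796+1/4·(-26.746615)≈-8.096972

0 5 13.750 0.000
1 -3 -13.953 3.438
2 -3 6.546 -4.863
3 -3 -18.499 3.582
4 -3 4.004 -6.058
5 -3 -23.068 3.424
6 -3 2.685 -7.137
7 -3 -26.747 3.526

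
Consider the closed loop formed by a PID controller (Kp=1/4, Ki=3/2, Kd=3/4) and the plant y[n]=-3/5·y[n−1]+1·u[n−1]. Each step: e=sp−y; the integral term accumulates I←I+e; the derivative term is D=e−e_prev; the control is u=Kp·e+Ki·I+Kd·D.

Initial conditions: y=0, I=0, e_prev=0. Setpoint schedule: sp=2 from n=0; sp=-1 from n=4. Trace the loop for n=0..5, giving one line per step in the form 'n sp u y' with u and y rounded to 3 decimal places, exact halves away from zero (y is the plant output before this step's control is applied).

0 2 5.000 0.000
1 2 -6.000 5.000
2 2 28.250 -9.000
3 2 -72.375 33.650
4 -1 220.175 -92.565
5 -1 -655.586 275.714

(exact arithmetic carried between steps; '≈' marks a value shown rounded to 6 d.p. or computed from one; I and e_prev carry over from the previous line; the table rounds u and y to 3 d.p., halves away from zero)
n=0: y=0, sp=2, e=sp−y=2; I=2, D=e−e_prev=2; u=1/4·2+3/2·2+3/4·2=5; next y=-3/5·0+1·5=5
n=1: y=5, sp=2, e=sp−y=-3; I=-1, D=e−e_prev=-5; u=1/4·(-3)+3/2·(-1)+3/4·(-5)=-6; next y=-3/5·5+1·(-6)=-9
n=2: y=-9, sp=2, e=sp−y=11; I=10, D=e−e_prev=14; u=1/4·11+3/2·10+3/4·14=28.25; next y=-3/5·(-9)+1·28.25=33.65
n=3: y=33.65, sp=2, e=sp−y=-31.65; I=-21.65, D=e−e_prev=-42.65; u=1/4·(-31.65)+3/2·(-21.65)+3/4·(-42.65)=-72.375; next y=-3/5·33.65+1·(-72.375)=-92.565
n=4: y=-92.565, sp=-1, e=sp−y=91.565; I=69.915, D=e−e_prev=123.215; u=1/4·91.565+3/2·69.915+3/4·123.215=220.175; next y=-3/5·(-92.565)+1·220.175=275.714
n=5: y=275.714, sp=-1, e=sp−y=-276.714; I=-206.799, D=e−e_prev=-368.279; u=1/4·(-276.714)+3/2·(-206.799)+3/4·(-368.279)=-655.58625; next y=-3/5·275.714+1·(-655.58625)=-821.01465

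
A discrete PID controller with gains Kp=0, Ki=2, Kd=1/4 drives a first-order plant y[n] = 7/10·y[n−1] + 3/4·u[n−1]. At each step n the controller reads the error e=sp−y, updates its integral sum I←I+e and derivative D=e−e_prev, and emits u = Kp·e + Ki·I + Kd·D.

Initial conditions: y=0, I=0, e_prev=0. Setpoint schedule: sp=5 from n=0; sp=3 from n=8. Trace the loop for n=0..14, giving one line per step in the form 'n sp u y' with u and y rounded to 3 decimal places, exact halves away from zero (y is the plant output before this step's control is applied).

0 5 11.250 0.000
1 5 1.016 8.438
2 5 0.231 6.668
3 5 0.563 4.841
4 5 2.741 3.811
5 5 2.808 4.724
6 5 2.038 5.413
7 5 1.599 5.318
8 3 -2.669 4.922
9 3 1.715 1.443
10 3 2.039 2.296
11 3 1.769 3.137
12 3 0.838 3.522
13 3 0.853 3.094
14 3 1.207 2.806

(exact arithmetic carried between steps; '≈' marks a value shown rounded to 6 d.p. or computed from one; I and e_prev carry over from the previous line; the table rounds u and y to 3 d.p., halves away from zero)
n=0: y=0, sp=5, e=sp−y=5; I=5, D=e−e_prev=5; u=0·5+2·5+1/4·5=11.25; next y=7/10·0+3/4·11.25=8.4375
n=1: y=8.4375, sp=5, e=sp−y=-3.4375; I=1.5625, D=e−e_prev=-8.4375; u=0·(-3.4375)+2·1.5625+1/4·(-8.4375)=1.015625; next y=7/10·8.4375+3/4·1.015625≈6.667969
n=2: y≈6.667969, sp=5, e=sp−y≈-1.667969; I≈-0.105469, D=e−e_prev≈1.769531; u=0·(-1.667969)+2·(-0.105469)+1/4·1.769531≈0.231445; next y=7/10·6.667969+3/4·0.231445≈4.841162
n=3: y≈4.841162, sp=5, e=sp−y≈0.158838; I≈0.053369, D=e−e_prev≈1.826807; u=0·0.158838+2·0.053369+1/4·1.826807≈0.563440; next y=7/10·4.841162+3/4·0.563440≈3.811393
n=4: y≈3.811393, sp=5, e=sp−y≈1.188607; I≈1.241976, D=e−e_prev≈1.029769; u=0·1.188607+2·1.241976+1/4·1.029769≈2.741394; next y=7/10·3.811393+3/4·2.741394≈4.724021
n=5: y≈4.724021, sp=5, e=sp−y≈0.275979; I≈1.517955, D=e−e_prev≈-0.912627; u=0·0.275979+2·1.517955+1/4·(-0.912627)≈2.807753; next y=7/10·4.724021+3/4·2.807753≈5.412629
n=6: y≈5.412629, sp=5, e=sp−y≈-0.412629; I≈1.105326, D=e−e_prev≈-0.688609; u=0·(-0.412629)+2·1.105326+1/4·(-0.688609)≈2.038499; next y=7/10·5.412629+3/4·2.038499≈5.317715
n=7: y≈5.317715, sp=5, e=sp−y≈-0.317715; I≈0.787611, D=e−e_prev≈0.094915; u=0·(-0.317715)+2·0.787611+1/4·0.094915≈1.598950; next y=7/10·5.317715+3/4·1.598950≈4.921613
n=8: y≈4.921613, sp=3, e=sp−y≈-1.921613; I≈-1.134002, D=e−e_prev≈-1.603898; u=0·(-1.921613)+2·(-1.134002)+1/4·(-1.603898)≈-2.668979; next y=7/10·4.921613+3/4·(-2.668979)≈1.443395
n=9: y≈1.443395, sp=3, e=sp−y≈1.556605; I≈0.422603, D=e−e_prev≈3.478218; u=0·1.556605+2·0.422603+1/4·3.478218≈1.714760; next y=7/10·1.443395+3/4·1.714760≈2.296447
n=10: y≈2.296447, sp=3, e=sp−y≈0.703553; I≈1.126156, D=e−e_prev≈-0.853052; u=0·0.703553+2·1.126156+1/4·(-0.853052)≈2.039050; next y=7/10·2.296447+3/4·2.039050≈3.136800
n=11: y≈3.136800, sp=3, e=sp−y≈-0.136800; I≈0.989356, D=e−e_prev≈-0.840353; u=0·(-0.136800)+2·0.989356+1/4·(-0.840353)≈1.768625; next y=7/10·3.136800+3/4·1.768625≈3.522228
n=12: y≈3.522228, sp=3, e=sp−y≈-0.522228; I≈0.467128, D=e−e_prev≈-0.385428; u=0·(-0.522228)+2·0.467128+1/4·(-0.385428)≈0.837899; next y=7/10·3.522228+3/4·0.837899≈3.093984
n=13: y≈3.093984, sp=3, e=sp−y≈-0.093984; I≈0.373144, D=e−e_prev≈0.428244; u=0·(-0.093984)+2·0.373144+1/4·0.428244≈0.853349; next y=7/10·3.093984+3/4·0.853349≈2.805801
n=14: y≈2.805801, sp=3, e=sp−y≈0.194199; I≈0.567343, D=e−e_prev≈0.288184; u=0·0.194199+2·0.567343+1/4·0.288184≈1.206733; next y=7/10·2.805801+3/4·1.206733≈2.869110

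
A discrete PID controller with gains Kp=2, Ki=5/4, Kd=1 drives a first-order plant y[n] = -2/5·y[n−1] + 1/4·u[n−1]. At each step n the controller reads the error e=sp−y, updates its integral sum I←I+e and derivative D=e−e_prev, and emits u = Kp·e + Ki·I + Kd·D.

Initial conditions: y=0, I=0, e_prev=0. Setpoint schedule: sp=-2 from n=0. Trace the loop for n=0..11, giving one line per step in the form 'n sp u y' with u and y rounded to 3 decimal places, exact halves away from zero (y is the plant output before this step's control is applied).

(exact arithmetic carried between steps; '≈' marks a value shown rounded to 6 d.p. or computed from one; I and e_prev carry over from the previous line; the table rounds u and y to 3 d.p., halves away from zero)
n=0: y=0, sp=-2, e=sp−y=-2; I=-2, D=e−e_prev=-2; u=2·(-2)+5/4·(-2)+1·(-2)=-8.5; next y=-2/5·0+1/4·(-8.5)=-2.125
n=1: y=-2.125, sp=-2, e=sp−y=0.125; I=-1.875, D=e−e_prev=2.125; u=2·0.125+5/4·(-1.875)+1·2.125=0.03125; next y=-2/5·(-2.125)+1/4·0.03125≈0.857813
n=2: y≈0.857813, sp=-2, e=sp−y≈-2.857813; I≈-4.732813, D=e−e_prev≈-2.982813; u=2·(-2.857813)+5/4·(-4.732813)+1·(-2.982813)≈-14.614453; next y=-2/5·0.857813+1/4·(-14.614453)≈-3.996738
n=3: y≈-3.996738, sp=-2, e=sp−y≈1.996738; I≈-2.736074, D=e−e_prev≈4.854551; u=2·1.996738+5/4·(-2.736074)+1·4.854551≈5.427935; next y=-2/5·(-3.996738)+1/4·5.427935≈2.955679
n=4: y≈2.955679, sp=-2, e=sp−y≈-4.955679; I≈-7.691753, D=e−e_prev≈-6.952417; u=2·(-4.955679)+5/4·(-7.691753)+1·(-6.952417)≈-26.478467; next y=-2/5·2.955679+1/4·(-26.478467)≈-7.801888
n=5: y≈-7.801888, sp=-2, e=sp−y≈5.801888; I≈-1.889865, D=e−e_prev≈10.757567; u=2·5.801888+5/4·(-1.889865)+1·10.757567≈19.999012; next y=-2/5·(-7.801888)+1/4·19.999012≈8.120508
n=6: y≈8.120508, sp=-2, e=sp−y≈-10.120508; I≈-12.010373, D=e−e_prev≈-15.922397; u=2·(-10.120508)+5/4·(-12.010373)+1·(-15.922397)≈-51.176380; next y=-2/5·8.120508+1/4·(-51.176380)≈-16.042298
n=7: y≈-16.042298, sp=-2, e=sp−y≈14.042298; I≈2.031925, D=e−e_prev≈24.162807; u=2·14.042298+5/4·2.031925+1·24.162807≈54.787310; next y=-2/5·(-16.042298)+1/4·54.787310≈20.113747
n=8: y≈20.113747, sp=-2, e=sp−y≈-22.113747; I≈-20.081822, D=e−e_prev≈-36.156045; u=2·(-22.113747)+5/4·(-20.081822)+1·(-36.156045)≈-105.485816; next y=-2/5·20.113747+1/4·(-105.485816)≈-34.416953
n=9: y≈-34.416953, sp=-2, e=sp−y≈32.416953; I≈12.335131, D=e−e_prev≈54.530700; u=2·32.416953+5/4·12.335131+1·54.530700≈134.783519; next y=-2/5·(-34.416953)+1/4·134.783519≈47.462661
n=10: y≈47.462661, sp=-2, e=sp−y≈-49.462661; I≈-37.127530, D=e−e_prev≈-81.879614; u=2·(-49.462661)+5/4·(-37.127530)+1·(-81.879614)≈-227.214348; next y=-2/5·47.462661+1/4·(-227.214348)≈-75.788651
n=11: y≈-75.788651, sp=-2, e=sp−y≈73.788651; I≈36.661121, D=e−e_prev≈123.251312; u=2·73.788651+5/4·36.661121+1·123.251312≈316.655017; next y=-2/5·(-75.788651)+1/4·316.655017≈109.479215

0 -2 -8.500 0.000
1 -2 0.031 -2.125
2 -2 -14.614 0.858
3 -2 5.428 -3.997
4 -2 -26.478 2.956
5 -2 19.999 -7.802
6 -2 -51.176 8.121
7 -2 54.787 -16.042
8 -2 -105.486 20.114
9 -2 134.784 -34.417
10 -2 -227.214 47.463
11 -2 316.655 -75.789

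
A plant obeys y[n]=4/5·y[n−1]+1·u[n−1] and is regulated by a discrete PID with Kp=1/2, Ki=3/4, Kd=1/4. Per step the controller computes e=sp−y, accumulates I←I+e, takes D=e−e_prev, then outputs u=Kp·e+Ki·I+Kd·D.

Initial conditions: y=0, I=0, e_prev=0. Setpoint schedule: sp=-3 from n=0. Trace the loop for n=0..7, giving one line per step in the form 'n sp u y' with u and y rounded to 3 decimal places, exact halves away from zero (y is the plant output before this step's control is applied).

0 -3 -4.500 0.000
1 -3 0.750 -4.500
2 -3 -1.725 -2.850
3 -3 0.308 -4.005
4 -3 -0.890 -2.897
5 -3 -0.224 -3.207
6 -3 -0.772 -2.790
7 -3 -0.504 -3.004

(exact arithmetic carried between steps; '≈' marks a value shown rounded to 6 d.p. or computed from one; I and e_prev carry over from the previous line; the table rounds u and y to 3 d.p., halves away from zero)
n=0: y=0, sp=-3, e=sp−y=-3; I=-3, D=e−e_prev=-3; u=1/2·(-3)+3/4·(-3)+1/4·(-3)=-4.5; next y=4/5·0+1·(-4.5)=-4.5
n=1: y=-4.5, sp=-3, e=sp−y=1.5; I=-1.5, D=e−e_prev=4.5; u=1/2·1.5+3/4·(-1.5)+1/4·4.5=0.75; next y=4/5·(-4.5)+1·0.75=-2.85
n=2: y=-2.85, sp=-3, e=sp−y=-0.15; I=-1.65, D=e−e_prev=-1.65; u=1/2·(-0.15)+3/4·(-1.65)+1/4·(-1.65)=-1.725; next y=4/5·(-2.85)+1·(-1.725)=-4.005
n=3: y=-4.005, sp=-3, e=sp−y=1.005; I=-0.645, D=e−e_prev=1.155; u=1/2·1.005+3/4·(-0.645)+1/4·1.155=0.3075; next y=4/5·(-4.005)+1·0.3075=-2.8965
n=4: y=-2.8965, sp=-3, e=sp−y=-0.1035; I=-0.7485, D=e−e_prev=-1.1085; u=1/2·(-0.1035)+3/4·(-0.7485)+1/4·(-1.1085)=-0.89025; next y=4/5·(-2.8965)+1·(-0.89025)=-3.20745
n=5: y=-3.20745, sp=-3, e=sp−y=0.20745; I=-0.54105, D=e−e_prev=0.31095; u=1/2·0.20745+3/4·(-0.54105)+1/4·0.31095=-0.224325; next y=4/5·(-3.20745)+1·(-0.224325)=-2.790285
n=6: y=-2.790285, sp=-3, e=sp−y=-0.209715; I=-0.750765, D=e−e_prev=-0.417165; u=1/2·(-0.209715)+3/4·(-0.750765)+1/4·(-0.417165)≈-0.772223; next y=4/5·(-2.790285)+1·(-0.772223)≈-3.004451
n=7: y≈-3.004451, sp=-3, e=sp−y≈0.004451; I≈-0.746315, D=e−e_prev≈0.214166; u=1/2·0.004451+3/4·(-0.746315)+1/4·0.214166≈-0.503969; next y=4/5·(-3.004451)+1·(-0.503969)≈-2.907530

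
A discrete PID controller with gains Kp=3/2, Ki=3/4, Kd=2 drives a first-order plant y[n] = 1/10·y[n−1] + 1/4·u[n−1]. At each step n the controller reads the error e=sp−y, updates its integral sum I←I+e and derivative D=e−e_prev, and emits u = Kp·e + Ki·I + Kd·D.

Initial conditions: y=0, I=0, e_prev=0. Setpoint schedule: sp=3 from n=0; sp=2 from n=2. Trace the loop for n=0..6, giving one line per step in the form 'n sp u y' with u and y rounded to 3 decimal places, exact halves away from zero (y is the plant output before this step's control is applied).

(exact arithmetic carried between steps; '≈' marks a value shown rounded to 6 d.p. or computed from one; I and e_prev carry over from the previous line; the table rounds u and y to 3 d.p., halves away from zero)
n=0: y=0, sp=3, e=sp−y=3; I=3, D=e−e_prev=3; u=3/2·3+3/4·3+2·3=12.75; next y=1/10·0+1/4·12.75=3.1875
n=1: y=3.1875, sp=3, e=sp−y=-0.1875; I=2.8125, D=e−e_prev=-3.1875; u=3/2·(-0.1875)+3/4·2.8125+2·(-3.1875)=-4.546875; next y=1/10·3.1875+1/4·(-4.546875)≈-0.817969
n=2: y≈-0.817969, sp=2, e=sp−y≈2.817969; I≈5.630469, D=e−e_prev≈3.005469; u=3/2·2.817969+3/4·5.630469+2·3.005469≈14.460742; next y=1/10·(-0.817969)+1/4·14.460742≈3.533389
n=3: y≈3.533389, sp=2, e=sp−y≈-1.533389; I≈4.097080, D=e−e_prev≈-4.351357; u=3/2·(-1.533389)+3/4·4.097080+2·(-4.351357)≈-7.929988; next y=1/10·3.533389+1/4·(-7.929988)≈-1.629158
n=4: y≈-1.629158, sp=2, e=sp−y≈3.629158; I≈7.726238, D=e−e_prev≈5.162547; u=3/2·3.629158+3/4·7.726238+2·5.162547≈21.563509; next y=1/10·(-1.629158)+1/4·21.563509≈5.227962
n=5: y≈5.227962, sp=2, e=sp−y≈-3.227962; I≈4.498277, D=e−e_prev≈-6.857120; u=3/2·(-3.227962)+3/4·4.498277+2·(-6.857120)≈-15.182474; next y=1/10·5.227962+1/4·(-15.182474)≈-3.272822
n=6: y≈-3.272822, sp=2, e=sp−y≈5.272822; I≈9.771099, D=e−e_prev≈8.500784; u=3/2·5.272822+3/4·9.771099+2·8.500784≈32.239125; next y=1/10·(-3.272822)+1/4·32.239125≈7.732499

0 3 12.750 0.000
1 3 -4.547 3.188
2 2 14.461 -0.818
3 2 -7.930 3.533
4 2 21.564 -1.629
5 2 -15.182 5.228
6 2 32.239 -3.273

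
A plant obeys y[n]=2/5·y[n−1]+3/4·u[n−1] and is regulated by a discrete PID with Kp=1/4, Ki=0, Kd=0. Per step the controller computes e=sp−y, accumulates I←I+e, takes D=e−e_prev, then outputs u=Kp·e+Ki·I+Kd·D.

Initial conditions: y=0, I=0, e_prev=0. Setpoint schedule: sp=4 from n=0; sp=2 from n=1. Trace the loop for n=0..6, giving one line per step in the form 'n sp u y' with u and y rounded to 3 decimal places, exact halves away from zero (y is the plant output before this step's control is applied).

0 4 1.000 0.000
1 2 0.313 0.750
2 2 0.366 0.534
3 2 0.378 0.489
4 2 0.380 0.479
5 2 0.381 0.477
6 2 0.381 0.476

(exact arithmetic carried between steps; '≈' marks a value shown rounded to 6 d.p. or computed from one; I and e_prev carry over from the previous line; the table rounds u and y to 3 d.p., halves away from zero)
n=0: y=0, sp=4, e=sp−y=4; I=4, D=e−e_prev=4; u=1/4·4+0·4+0·4=1; next y=2/5·0+3/4·1=0.75
n=1: y=0.75, sp=2, e=sp−y=1.25; I=5.25, D=e−e_prev=-2.75; u=1/4·1.25+0·5.25+0·(-2.75)=0.3125; next y=2/5·0.75+3/4·0.3125=0.534375
n=2: y=0.534375, sp=2, e=sp−y=1.465625; I=6.715625, D=e−e_prev=0.215625; u=1/4·1.465625+0·6.715625+0·0.215625≈0.366406; next y=2/5·0.534375+3/4·0.366406≈0.488555
n=3: y≈0.488555, sp=2, e=sp−y≈1.511445; I≈8.227070, D=e−e_prev≈0.045820; u=1/4·1.511445+0·8.227070+0·0.045820≈0.377861; next y=2/5·0.488555+3/4·0.377861≈0.478818
n=4: y≈0.478818, sp=2, e=sp−y≈1.521182; I≈9.748252, D=e−e_prev≈0.009737; u=1/4·1.521182+0·9.748252+0·0.009737≈0.380296; next y=2/5·0.478818+3/4·0.380296≈0.476749
n=5: y≈0.476749, sp=2, e=sp−y≈1.523251; I≈11.271504, D=e−e_prev≈0.002069; u=1/4·1.523251+0·11.271504+0·0.002069≈0.380813; next y=2/5·0.476749+3/4·0.380813≈0.476309
n=6: y≈0.476309, sp=2, e=sp−y≈1.523691; I≈12.795195, D=e−e_prev≈0.000440; u=1/4·1.523691+0·12.795195+0·0.000440≈0.380923; next y=2/5·0.476309+3/4·0.380923≈0.476216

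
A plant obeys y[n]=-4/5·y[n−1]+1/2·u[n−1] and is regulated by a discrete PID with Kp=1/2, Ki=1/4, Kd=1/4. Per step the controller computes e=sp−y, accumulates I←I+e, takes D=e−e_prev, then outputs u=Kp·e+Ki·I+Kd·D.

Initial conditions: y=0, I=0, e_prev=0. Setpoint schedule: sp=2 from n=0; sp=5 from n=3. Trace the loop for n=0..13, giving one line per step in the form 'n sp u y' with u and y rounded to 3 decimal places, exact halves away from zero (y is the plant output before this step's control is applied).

0 2 2.000 0.000
1 2 1.000 1.000
2 2 2.800 -0.300
3 5 4.110 1.640
4 5 5.582 0.743
5 5 4.968 2.197
6 5 7.502 0.727
7 5 5.760 3.170
8 5 9.654 0.345
9 5 5.905 4.551
10 5 12.309 -0.689
11 5 5.027 6.705
12 5 16.005 -2.851
13 5 2.445 10.283

(exact arithmetic carried between steps; '≈' marks a value shown rounded to 6 d.p. or computed from one; I and e_prev carry over from the previous line; the table rounds u and y to 3 d.p., halves away from zero)
n=0: y=0, sp=2, e=sp−y=2; I=2, D=e−e_prev=2; u=1/2·2+1/4·2+1/4·2=2; next y=-4/5·0+1/2·2=1
n=1: y=1, sp=2, e=sp−y=1; I=3, D=e−e_prev=-1; u=1/2·1+1/4·3+1/4·(-1)=1; next y=-4/5·1+1/2·1=-0.3
n=2: y=-0.3, sp=2, e=sp−y=2.3; I=5.3, D=e−e_prev=1.3; u=1/2·2.3+1/4·5.3+1/4·1.3=2.8; next y=-4/5·(-0.3)+1/2·2.8=1.64
n=3: y=1.64, sp=5, e=sp−y=3.36; I=8.66, D=e−e_prev=1.06; u=1/2·3.36+1/4·8.66+1/4·1.06=4.11; next y=-4/5·1.64+1/2·4.11=0.743
n=4: y=0.743, sp=5, e=sp−y=4.257; I=12.917, D=e−e_prev=0.897; u=1/2·4.257+1/4·12.917+1/4·0.897=5.582; next y=-4/5·0.743+1/2·5.582=2.1966
n=5: y=2.1966, sp=5, e=sp−y=2.8034; I=15.7204, D=e−e_prev=-1.4536; u=1/2·2.8034+1/4·15.7204+1/4·(-1.4536)=4.9684; next y=-4/5·2.1966+1/2·4.9684=0.72692
n=6: y=0.72692, sp=5, e=sp−y=4.27308; I=19.99348, D=e−e_prev=1.46968; u=1/2·4.27308+1/4·19.99348+1/4·1.46968=7.50233; next y=-4/5·0.72692+1/2·7.50233=3.169629
n=7: y=3.169629, sp=5, e=sp−y=1.830371; I=21.823851, D=e−e_prev=-2.442709; u=1/2·1.830371+1/4·21.823851+1/4·(-2.442709)=5.760471; next y=-4/5·3.169629+1/2·5.760471≈0.344532
n=8: y≈0.344532, sp=5, e=sp−y≈4.655468; I≈26.479319, D=e−e_prev≈2.825097; u=1/2·4.655468+1/4·26.479319+1/4·2.825097≈9.653838; next y=-4/5·0.344532+1/2·9.653838≈4.551293
n=9: y≈4.551293, sp=5, e=sp−y≈0.448707; I≈26.928026, D=e−e_prev≈-4.206761; u=1/2·0.448707+1/4·26.928026+1/4·(-4.206761)≈5.904670; next y=-4/5·4.551293+1/2·5.904670≈-0.688700
n=10: y≈-0.688700, sp=5, e=sp−y≈5.688700; I≈32.616725, D=e−e_prev≈5.239993; u=1/2·5.688700+1/4·32.616725+1/4·5.239993≈12.308529; next y=-4/5·(-0.688700)+1/2·12.308529≈6.705224
n=11: y≈6.705224, sp=5, e=sp−y≈-1.705224; I≈30.911501, D=e−e_prev≈-7.393924; u=1/2·(-1.705224)+1/4·30.911501+1/4·(-7.393924)≈5.026782; next y=-4/5·6.705224+1/2·5.026782≈-2.850788
n=12: y≈-2.850788, sp=5, e=sp−y≈7.850788; I≈38.762289, D=e−e_prev≈9.556013; u=1/2·7.850788+1/4·38.762289+1/4·9.556013≈16.004970; next y=-4/5·(-2.850788)+1/2·16.004970≈10.283115
n=13: y≈10.283115, sp=5, e=sp−y≈-5.283115; I≈33.479174, D=e−e_prev≈-13.133904; u=1/2·(-5.283115)+1/4·33.479174+1/4·(-13.133904)≈2.444760; next y=-4/5·10.283115+1/2·2.444760≈-7.004112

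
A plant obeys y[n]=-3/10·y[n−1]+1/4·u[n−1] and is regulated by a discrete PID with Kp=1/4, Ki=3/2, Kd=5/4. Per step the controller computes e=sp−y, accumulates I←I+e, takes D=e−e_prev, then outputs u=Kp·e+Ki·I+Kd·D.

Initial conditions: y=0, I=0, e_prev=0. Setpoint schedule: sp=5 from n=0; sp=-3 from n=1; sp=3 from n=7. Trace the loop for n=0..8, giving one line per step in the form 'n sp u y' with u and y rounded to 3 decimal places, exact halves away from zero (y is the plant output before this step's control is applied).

0 5 15.000 0.000
1 -3 -19.000 3.750
2 -3 14.438 -5.875
3 -3 -27.022 5.372
4 -3 15.696 -8.367
5 -3 -37.831 6.434
6 -3 19.985 -11.388
7 3 -31.112 8.413
8 3 34.163 -10.302

(exact arithmetic carried between steps; '≈' marks a value shown rounded to 6 d.p. or computed from one; I and e_prev carry over from the previous line; the table rounds u and y to 3 d.p., halves away from zero)
n=0: y=0, sp=5, e=sp−y=5; I=5, D=e−e_prev=5; u=1/4·5+3/2·5+5/4·5=15; next y=-3/10·0+1/4·15=3.75
n=1: y=3.75, sp=-3, e=sp−y=-6.75; I=-1.75, D=e−e_prev=-11.75; u=1/4·(-6.75)+3/2·(-1.75)+5/4·(-11.75)=-19; next y=-3/10·3.75+1/4·(-19)=-5.875
n=2: y=-5.875, sp=-3, e=sp−y=2.875; I=1.125, D=e−e_prev=9.625; u=1/4·2.875+3/2·1.125+5/4·9.625=14.4375; next y=-3/10·(-5.875)+1/4·14.4375=5.371875
n=3: y=5.371875, sp=-3, e=sp−y=-8.371875; I=-7.246875, D=e−e_prev=-11.246875; u=1/4·(-8.371875)+3/2·(-7.246875)+5/4·(-11.246875)=-27.021875; next y=-3/10·5.371875+1/4·(-27.021875)≈-8.367031
n=4: y≈-8.367031, sp=-3, e=sp−y≈5.367031; I≈-1.879844, D=e−e_prev≈13.738906; u=1/4·5.367031+3/2·(-1.879844)+5/4·13.738906≈15.695625; next y=-3/10·(-8.367031)+1/4·15.695625≈6.434016
n=5: y≈6.434016, sp=-3, e=sp−y≈-9.434016; I≈-11.313859, D=e−e_prev≈-14.801047; u=1/4·(-9.434016)+3/2·(-11.313859)+5/4·(-14.801047)≈-37.830602; next y=-3/10·6.434016+1/4·(-37.830602)≈-11.387855
n=6: y≈-11.387855, sp=-3, e=sp−y≈8.387855; I≈-2.926004, D=e−e_prev≈17.821871; u=1/4·8.387855+3/2·(-2.926004)+5/4·17.821871≈19.985296; next y=-3/10·(-11.387855)+1/4·19.985296≈8.412680
n=7: y≈8.412680, sp=3, e=sp−y≈-5.412680; I≈-8.338685, D=e−e_prev≈-13.800536; u=1/4·(-5.412680)+3/2·(-8.338685)+5/4·(-13.800536)≈-31.111867; next y=-3/10·8.412680+1/4·(-31.111867)≈-10.301771
n=8: y≈-10.301771, sp=3, e=sp−y≈13.301771; I≈4.963086, D=e−e_prev≈18.714451; u=1/4·13.301771+3/2·4.963086+5/4·18.714451≈34.163136; next y=-3/10·(-10.301771)+1/4·34.163136≈11.631315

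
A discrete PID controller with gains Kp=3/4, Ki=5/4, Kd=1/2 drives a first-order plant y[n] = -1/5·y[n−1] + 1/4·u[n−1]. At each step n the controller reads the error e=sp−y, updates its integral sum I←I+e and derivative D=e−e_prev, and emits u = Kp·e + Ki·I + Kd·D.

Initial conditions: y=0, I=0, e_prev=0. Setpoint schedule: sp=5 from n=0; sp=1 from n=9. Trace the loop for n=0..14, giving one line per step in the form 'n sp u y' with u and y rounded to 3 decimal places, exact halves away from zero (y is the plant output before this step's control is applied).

0 5 12.500 0.000
1 5 8.438 3.125
2 5 16.445 1.484
3 5 14.194 3.814
4 5 19.413 2.786
5 5 17.891 4.296
6 5 21.232 3.613
7 5 20.194 4.585
8 5 22.333 4.131
9 1 11.628 4.757
10 1 16.248 1.956
11 1 9.365 3.671
12 1 12.044 1.607
13 1 7.547 2.689
14 1 9.328 1.349

(exact arithmetic carried between steps; '≈' marks a value shown rounded to 6 d.p. or computed from one; I and e_prev carry over from the previous line; the table rounds u and y to 3 d.p., halves away from zero)
n=0: y=0, sp=5, e=sp−y=5; I=5, D=e−e_prev=5; u=3/4·5+5/4·5+1/2·5=12.5; next y=-1/5·0+1/4·12.5=3.125
n=1: y=3.125, sp=5, e=sp−y=1.875; I=6.875, D=e−e_prev=-3.125; u=3/4·1.875+5/4·6.875+1/2·(-3.125)=8.4375; next y=-1/5·3.125+1/4·8.4375=1.484375
n=2: y=1.484375, sp=5, e=sp−y=3.515625; I=10.390625, D=e−e_prev=1.640625; u=3/4·3.515625+5/4·10.390625+1/2·1.640625≈16.445313; next y=-1/5·1.484375+1/4·16.445313≈3.814453
n=3: y≈3.814453, sp=5, e=sp−y≈1.185547; I≈11.576172, D=e−e_prev≈-2.330078; u=3/4·1.185547+5/4·11.576172+1/2·(-2.330078)≈14.194336; next y=-1/5·3.814453+1/4·14.194336≈2.785693
n=4: y≈2.785693, sp=5, e=sp−y≈2.214307; I≈13.790479, D=e−e_prev≈1.028760; u=3/4·2.214307+5/4·13.790479+1/2·1.028760≈19.413208; next y=-1/5·2.785693+1/4·19.413208≈4.296163
n=5: y≈4.296163, sp=5, e=sp−y≈0.703837; I≈14.494315, D=e−e_prev≈-1.510470; u=3/4·0.703837+5/4·14.494315+1/2·(-1.510470)≈17.890536; next y=-1/5·4.296163+1/4·17.890536≈3.613401
n=6: y≈3.613401, sp=5, e=sp−y≈1.386599; I≈15.880914, D=e−e_prev≈0.682762; u=3/4·1.386599+5/4·15.880914+1/2·0.682762≈21.232472; next y=-1/5·3.613401+1/4·21.232472≈4.585438
n=7: y≈4.585438, sp=5, e=sp−y≈0.414562; I≈16.295476, D=e−e_prev≈-0.972036; u=3/4·0.414562+5/4·16.295476+1/2·(-0.972036)≈20.194249; next y=-1/5·4.585438+1/4·20.194249≈4.131475
n=8: y≈4.131475, sp=5, e=sp−y≈0.868525; I≈17.164001, D=e−e_prev≈0.453963; u=3/4·0.868525+5/4·17.164001+1/2·0.453963≈22.333377; next y=-1/5·4.131475+1/4·22.333377≈4.757049
n=9: y≈4.757049, sp=1, e=sp−y≈-3.757049; I≈13.406952, D=e−e_prev≈-4.625575; u=3/4·(-3.757049)+5/4·13.406952+1/2·(-4.625575)≈11.628116; next y=-1/5·4.757049+1/4·11.628116≈1.955619
n=10: y≈1.955619, sp=1, e=sp−y≈-0.955619; I≈12.451333, D=e−e_prev≈2.801430; u=3/4·(-0.955619)+5/4·12.451333+1/2·2.801430≈16.248167; next y=-1/5·1.955619+1/4·16.248167≈3.670918
n=11: y≈3.670918, sp=1, e=sp−y≈-2.670918; I≈9.780415, D=e−e_prev≈-1.715299; u=3/4·(-2.670918)+5/4·9.780415+1/2·(-1.715299)≈9.364681; next y=-1/5·3.670918+1/4·9.364681≈1.606987
n=12: y≈1.606987, sp=1, e=sp−y≈-0.606987; I≈9.173428, D=e−e_prev≈2.063931; u=3/4·(-0.606987)+5/4·9.173428+1/2·2.063931≈12.043511; next y=-1/5·1.606987+1/4·12.043511≈2.689481
n=13: y≈2.689481, sp=1, e=sp−y≈-1.689481; I≈7.483948, D=e−e_prev≈-1.082494; u=3/4·(-1.689481)+5/4·7.483948+1/2·(-1.082494)≈7.546578; next y=-1/5·2.689481+1/4·7.546578≈1.348748
n=14: y≈1.348748, sp=1, e=sp−y≈-0.348748; I≈7.135200, D=e−e_prev≈1.340732; u=3/4·(-0.348748)+5/4·7.135200+1/2·1.340732≈9.327804; next y=-1/5·1.348748+1/4·9.327804≈2.062201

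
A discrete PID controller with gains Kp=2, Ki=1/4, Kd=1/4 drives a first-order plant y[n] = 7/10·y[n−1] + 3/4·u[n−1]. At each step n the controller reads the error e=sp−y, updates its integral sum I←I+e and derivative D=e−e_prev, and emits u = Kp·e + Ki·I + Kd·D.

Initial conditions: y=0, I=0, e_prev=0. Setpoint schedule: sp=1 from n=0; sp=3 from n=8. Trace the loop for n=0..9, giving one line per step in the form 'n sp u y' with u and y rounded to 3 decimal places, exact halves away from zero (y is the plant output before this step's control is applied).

(exact arithmetic carried between steps; '≈' marks a value shown rounded to 6 d.p. or computed from one; I and e_prev carry over from the previous line; the table rounds u and y to 3 d.p., halves away from zero)
n=0: y=0, sp=1, e=sp−y=1; I=1, D=e−e_prev=1; u=2·1+1/4·1+1/4·1=2.5; next y=7/10·0+3/4·2.5=1.875
n=1: y=1.875, sp=1, e=sp−y=-0.875; I=0.125, D=e−e_prev=-1.875; u=2·(-0.875)+1/4·0.125+1/4·(-1.875)=-2.1875; next y=7/10·1.875+3/4·(-2.1875)=-0.328125
n=2: y=-0.328125, sp=1, e=sp−y=1.328125; I=1.453125, D=e−e_prev=2.203125; u=2·1.328125+1/4·1.453125+1/4·2.203125≈3.570313; next y=7/10·(-0.328125)+3/4·3.570313≈2.448047
n=3: y≈2.448047, sp=1, e=sp−y≈-1.448047; I≈0.005078, D=e−e_prev≈-2.776172; u=2·(-1.448047)+1/4·0.005078+1/4·(-2.776172)≈-3.588867; next y=7/10·2.448047+3/4·(-3.588867)≈-0.978018
n=4: y≈-0.978018, sp=1, e=sp−y≈1.978018; I≈1.983096, D=e−e_prev≈3.426064; u=2·1.978018+1/4·1.983096+1/4·3.426064≈5.308325; next y=7/10·(-0.978018)+3/4·5.308325≈3.296632
n=5: y≈3.296632, sp=1, e=sp−y≈-2.296632; I≈-0.313536, D=e−e_prev≈-4.274649; u=2·(-2.296632)+1/4·(-0.313536)+1/4·(-4.274649)≈-5.740309; next y=7/10·3.296632+3/4·(-5.740309)≈-1.997590
n=6: y≈-1.997590, sp=1, e=sp−y≈2.997590; I≈2.684054, D=e−e_prev≈5.294222; u=2·2.997590+1/4·2.684054+1/4·5.294222≈7.989749; next y=7/10·(-1.997590)+3/4·7.989749≈4.593999
n=7: y≈4.593999, sp=1, e=sp−y≈-3.593999; I≈-0.909945, D=e−e_prev≈-6.591589; u=2·(-3.593999)+1/4·(-0.909945)+1/4·(-6.591589)≈-9.063381; next y=7/10·4.593999+3/4·(-9.063381)≈-3.581736
n=8: y≈-3.581736, sp=3, e=sp−y≈6.581736; I≈5.671792, D=e−e_prev≈10.175735; u=2·6.581736+1/4·5.671792+1/4·10.175735≈17.125355; next y=7/10·(-3.581736)+3/4·17.125355≈10.336800
n=9: y≈10.336800, sp=3, e=sp−y≈-7.336800; I≈-1.665009, D=e−e_prev≈-13.918537; u=2·(-7.336800)+1/4·(-1.665009)+1/4·(-13.918537)≈-18.569487; next y=7/10·10.336800+3/4·(-18.569487)≈-6.691355

0 1 2.500 0.000
1 1 -2.188 1.875
2 1 3.570 -0.328
3 1 -3.589 2.448
4 1 5.308 -0.978
5 1 -5.740 3.297
6 1 7.990 -1.998
7 1 -9.063 4.594
8 3 17.125 -3.582
9 3 -18.569 10.337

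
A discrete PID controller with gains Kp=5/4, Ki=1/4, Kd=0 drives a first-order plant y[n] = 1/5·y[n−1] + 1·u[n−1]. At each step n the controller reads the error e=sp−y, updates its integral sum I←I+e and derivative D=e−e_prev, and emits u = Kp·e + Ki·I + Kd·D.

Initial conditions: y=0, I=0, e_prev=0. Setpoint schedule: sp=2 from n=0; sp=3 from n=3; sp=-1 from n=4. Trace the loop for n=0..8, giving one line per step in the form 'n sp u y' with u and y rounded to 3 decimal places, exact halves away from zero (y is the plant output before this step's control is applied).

0 2 3.000 0.000
1 2 -1.000 3.000
2 2 3.850 -0.400
3 3 -0.305 3.770
4 -1 -1.516 0.449
5 -1 0.935 -1.426
6 -1 -2.072 0.649
7 -1 1.403 -1.942
8 -1 -2.797 1.014

(exact arithmetic carried between steps; '≈' marks a value shown rounded to 6 d.p. or computed from one; I and e_prev carry over from the previous line; the table rounds u and y to 3 d.p., halves away from zero)
n=0: y=0, sp=2, e=sp−y=2; I=2, D=e−e_prev=2; u=5/4·2+1/4·2+0·2=3; next y=1/5·0+1·3=3
n=1: y=3, sp=2, e=sp−y=-1; I=1, D=e−e_prev=-3; u=5/4·(-1)+1/4·1+0·(-3)=-1; next y=1/5·3+1·(-1)=-0.4
n=2: y=-0.4, sp=2, e=sp−y=2.4; I=3.4, D=e−e_prev=3.4; u=5/4·2.4+1/4·3.4+0·3.4=3.85; next y=1/5·(-0.4)+1·3.85=3.77
n=3: y=3.77, sp=3, e=sp−y=-0.77; I=2.63, D=e−e_prev=-3.17; u=5/4·(-0.77)+1/4·2.63+0·(-3.17)=-0.305; next y=1/5·3.77+1·(-0.305)=0.449
n=4: y=0.449, sp=-1, e=sp−y=-1.449; I=1.181, D=e−e_prev=-0.679; u=5/4·(-1.449)+1/4·1.181+0·(-0.679)=-1.516; next y=1/5·0.449+1·(-1.516)=-1.4262
n=5: y=-1.4262, sp=-1, e=sp−y=0.4262; I=1.6072, D=e−e_prev=1.8752; u=5/4·0.4262+1/4·1.6072+0·1.8752=0.93455; next y=1/5·(-1.4262)+1·0.93455=0.64931
n=6: y=0.64931, sp=-1, e=sp−y=-1.64931; I=-0.04211, D=e−e_prev=-2.07551; u=5/4·(-1.64931)+1/4·(-0.04211)+0·(-2.07551)=-2.072165; next y=1/5·0.64931+1·(-2.072165)=-1.942303
n=7: y=-1.942303, sp=-1, e=sp−y=0.942303; I=0.900193, D=e−e_prev=2.591613; u=5/4·0.942303+1/4·0.900193+0·2.591613=1.402927; next y=1/5·(-1.942303)+1·1.402927≈1.014466
n=8: y≈1.014466, sp=-1, e=sp−y≈-2.014466; I≈-1.114273, D=e−e_prev≈-2.956769; u=5/4·(-2.014466)+1/4·(-1.114273)+0·(-2.956769)≈-2.796651; next y=1/5·1.014466+1·(-2.796651)≈-2.593758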